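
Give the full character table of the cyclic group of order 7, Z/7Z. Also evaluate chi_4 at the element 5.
Character table of Z/7Z (irreps indexed chi_0,...,chi_6 with chi_k(m) = zeta_7^(k*m), zeta_7 = exp(2*pi*i/7)):
  irrep \ class  {0} (size 1)  {1} (size 1)    {2} (size 1)    {3} (size 1)    {4} (size 1)    {5} (size 1)    {6} (size 1)  
  chi_0          1             1               1               1               1               1               1             
  chi_1          1             exp(2*I*pi/7)   exp(4*I*pi/7)   exp(6*I*pi/7)   exp(-6*I*pi/7)  exp(-4*I*pi/7)  exp(-2*I*pi/7)
  chi_2          1             exp(4*I*pi/7)   exp(-6*I*pi/7)  exp(-2*I*pi/7)  exp(2*I*pi/7)   exp(6*I*pi/7)   exp(-4*I*pi/7)
  chi_3          1             exp(6*I*pi/7)   exp(-2*I*pi/7)  exp(4*I*pi/7)   exp(-4*I*pi/7)  exp(2*I*pi/7)   exp(-6*I*pi/7)
  chi_4          1             exp(-6*I*pi/7)  exp(2*I*pi/7)   exp(-4*I*pi/7)  exp(4*I*pi/7)   exp(-2*I*pi/7)  exp(6*I*pi/7) 
  chi_5          1             exp(-4*I*pi/7)  exp(6*I*pi/7)   exp(2*I*pi/7)   exp(-2*I*pi/7)  exp(-6*I*pi/7)  exp(4*I*pi/7) 
  chi_6          1             exp(-2*I*pi/7)  exp(-4*I*pi/7)  exp(-6*I*pi/7)  exp(6*I*pi/7)   exp(4*I*pi/7)   exp(2*I*pi/7) 

Spot check: chi_4(5) = zeta_7^(4*5) = zeta_7^20 = exp(-2*I*pi/7).

Explanation: Z/7Z is abelian, so all 7 irreducible complex representations are 1-dimensional. They are given by chi_k(m) = zeta_7^(k*m) for k = 0,...,6. Row orthogonality: sum_m chi_k(m) conj(chi_l(m)) = 7 * [k = l].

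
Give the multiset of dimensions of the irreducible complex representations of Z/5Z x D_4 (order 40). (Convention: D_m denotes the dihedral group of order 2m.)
Dimensions: 1, 1, 1, 1, 1, 1, 1, 1, 1, 1, 1, 1, 1, 1, 1, 1, 1, 1, 1, 1, 2, 2, 2, 2, 2

Argument: There are 25 irreducibles (= number of conjugacy classes). Their dimensions d_i satisfy sum d_i^2 = |G| = 40: 1 + 1 + 1 + 1 + 1 + 1 + 1 + 1 + 1 + 1 + 1 + 1 + 1 + 1 + 1 + 1 + 1 + 1 + 1 + 1 + 4 + 4 + 4 + 4 + 4 = 40. (For the product with Z/5Z: each of the 5 1-dim characters of Z/5Z tensors with each irrep of D_4, giving 5 copies of each D_4-dimension.)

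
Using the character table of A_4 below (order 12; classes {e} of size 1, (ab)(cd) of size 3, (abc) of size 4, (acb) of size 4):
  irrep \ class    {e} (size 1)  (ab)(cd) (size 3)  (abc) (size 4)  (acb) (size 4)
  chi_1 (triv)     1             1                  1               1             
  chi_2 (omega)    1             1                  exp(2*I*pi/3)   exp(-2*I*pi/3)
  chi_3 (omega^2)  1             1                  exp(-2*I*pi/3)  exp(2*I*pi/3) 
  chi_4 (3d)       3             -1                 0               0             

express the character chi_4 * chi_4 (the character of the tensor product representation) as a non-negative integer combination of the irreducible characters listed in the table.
chi_4 tensor chi_4 = chi_1 + chi_2 + chi_3 + 2*chi_4 (all other irreducibles have multiplicity 0).

Why: The character of a tensor product is the pointwise product (chi_4 * chi_4)(C) = chi_4(C) * chi_4(C):
  {e}: (3)*(3), (ab)(cd): (-1)*(-1), (abc): (0)*(0), (acb): (0)*(0)
so (chi_4 * chi_4) takes values
  {e} -> 9, (ab)(cd) -> 1, (abc) -> 0, (acb) -> 0.
Now take the inner product of this character with each irreducible chi from the table, <chi_4*chi_4, chi> = (1/12) sum_C |C| (chi_4*chi_4)(C) conj(chi(C)):
  <chi_4*chi_4, chi_1> = (1/12)[1*(9)*conj(1) + 3*(1)*conj(1) + 4*(0)*conj(1) + 4*(0)*conj(1)]
      = (1/12)[(9) + (3) + (0) + (0)] = 12/12 = 1
  <chi_4*chi_4, chi_2> = (1/12)[1*(9)*conj(1) + 3*(1)*conj(1) + 4*(0)*conj(exp(2*I*pi/3)) + 4*(0)*conj(exp(-2*I*pi/3))]
      = (1/12)[(9) + (3) + (0) + (0)] = 12/12 = 1
  <chi_4*chi_4, chi_3> = (1/12)[1*(9)*conj(1) + 3*(1)*conj(1) + 4*(0)*conj(exp(-2*I*pi/3)) + 4*(0)*conj(exp(2*I*pi/3))]
      = (1/12)[(9) + (3) + (0) + (0)] = 12/12 = 1
  <chi_4*chi_4, chi_4> = (1/12)[1*(9)*conj(3) + 3*(1)*conj(-1) + 4*(0)*conj(0) + 4*(0)*conj(0)]
      = (1/12)[(27) + (-3) + (0) + (0)] = 24/12 = 2
(Exp terms are combined using exp(i*s)*conj(exp(i*t)) = exp(i*(s-t)), and sums of them are collapsed using the identity that for every m > 1 the m distinct m-th roots of unity sum to 0, e.g. 1 + exp(2*I*pi/3) + exp(-2*I*pi/3) = 0.)
Hence the multiplicities are chi_1: 1, chi_2: 1, chi_3: 1, chi_4: 2. Dimension check: dim(chi_4)*dim(chi_4) = 3*3 = 9 and sum (mult * dim) = 1*1 + 1*1 + 1*1 + 2*3 = 9.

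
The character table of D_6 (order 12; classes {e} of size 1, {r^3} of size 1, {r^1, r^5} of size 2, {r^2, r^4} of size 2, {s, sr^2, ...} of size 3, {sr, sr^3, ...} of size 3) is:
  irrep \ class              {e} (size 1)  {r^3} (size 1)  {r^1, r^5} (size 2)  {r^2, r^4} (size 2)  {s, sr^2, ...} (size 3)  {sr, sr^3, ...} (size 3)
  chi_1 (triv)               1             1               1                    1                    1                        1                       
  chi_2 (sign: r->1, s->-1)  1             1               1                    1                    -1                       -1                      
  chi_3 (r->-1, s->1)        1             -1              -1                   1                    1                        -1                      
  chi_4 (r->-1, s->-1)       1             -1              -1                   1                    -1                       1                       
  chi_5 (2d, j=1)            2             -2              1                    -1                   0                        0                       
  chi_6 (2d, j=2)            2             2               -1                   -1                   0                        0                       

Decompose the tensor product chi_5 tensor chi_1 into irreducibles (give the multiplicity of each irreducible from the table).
chi_5 tensor chi_1 = chi_5 (all other irreducibles have multiplicity 0).

Explanation: The character of a tensor product is the pointwise product (chi_5 * chi_1)(C) = chi_5(C) * chi_1(C):
  {e}: (2)*(1), {r^3}: (-2)*(1), {r^1, r^5}: (1)*(1), {r^2, r^4}: (-1)*(1), {s, sr^2, ...}: (0)*(1), {sr, sr^3, ...}: (0)*(1)
so (chi_5 * chi_1) takes values
  {e} -> 2, {r^3} -> -2, {r^1, r^5} -> 1, {r^2, r^4} -> -1, {s, sr^2, ...} -> 0, {sr, sr^3, ...} -> 0.
Now take the inner product of this character with each irreducible chi from the table, <chi_5*chi_1, chi> = (1/12) sum_C |C| (chi_5*chi_1)(C) conj(chi(C)):
  <chi_5*chi_1, chi_1> = (1/12)[1*(2)*conj(1) + 1*(-2)*conj(1) + 2*(1)*conj(1) + 2*(-1)*conj(1) + 3*(0)*conj(1) + 3*(0)*conj(1)]
      = (1/12)[(2) + (-2) + (2) + (-2) + (0) + (0)] = 0/12 = 0
  <chi_5*chi_1, chi_2> = (1/12)[1*(2)*conj(1) + 1*(-2)*conj(1) + 2*(1)*conj(1) + 2*(-1)*conj(1) + 3*(0)*conj(-1) + 3*(0)*conj(-1)]
      = (1/12)[(2) + (-2) + (2) + (-2) + (0) + (0)] = 0/12 = 0
  <chi_5*chi_1, chi_3> = (1/12)[1*(2)*conj(1) + 1*(-2)*conj(-1) + 2*(1)*conj(-1) + 2*(-1)*conj(1) + 3*(0)*conj(1) + 3*(0)*conj(-1)]
      = (1/12)[(2) + (2) + (-2) + (-2) + (0) + (0)] = 0/12 = 0
  <chi_5*chi_1, chi_4> = (1/12)[1*(2)*conj(1) + 1*(-2)*conj(-1) + 2*(1)*conj(-1) + 2*(-1)*conj(1) + 3*(0)*conj(-1) + 3*(0)*conj(1)]
      = (1/12)[(2) + (2) + (-2) + (-2) + (0) + (0)] = 0/12 = 0
  <chi_5*chi_1, chi_5> = (1/12)[1*(2)*conj(2) + 1*(-2)*conj(-2) + 2*(1)*conj(1) + 2*(-1)*conj(-1) + 3*(0)*conj(0) + 3*(0)*conj(0)]
      = (1/12)[(4) + (4) + (2) + (2) + (0) + (0)] = 12/12 = 1
  <chi_5*chi_1, chi_6> = (1/12)[1*(2)*conj(2) + 1*(-2)*conj(2) + 2*(1)*conj(-1) + 2*(-1)*conj(-1) + 3*(0)*conj(0) + 3*(0)*conj(0)]
      = (1/12)[(4) + (-4) + (-2) + (2) + (0) + (0)] = 0/12 = 0
Hence the multiplicities are chi_5: 1. Dimension check: dim(chi_5)*dim(chi_1) = 2*1 = 2 and sum (mult * dim) = 1*2 = 2.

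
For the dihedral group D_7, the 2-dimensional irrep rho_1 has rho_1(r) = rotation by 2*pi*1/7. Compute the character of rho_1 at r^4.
chi_{rho_1}(r^4) = 2*cos(2*pi*1*4/7) = -2*cos(pi/7)

Proof sketch: rho_1(r^4) is rotation by angle 2*pi*1*4/7, whose trace is 2*cos(2*pi*1*4/7) = -2*cos(pi/7).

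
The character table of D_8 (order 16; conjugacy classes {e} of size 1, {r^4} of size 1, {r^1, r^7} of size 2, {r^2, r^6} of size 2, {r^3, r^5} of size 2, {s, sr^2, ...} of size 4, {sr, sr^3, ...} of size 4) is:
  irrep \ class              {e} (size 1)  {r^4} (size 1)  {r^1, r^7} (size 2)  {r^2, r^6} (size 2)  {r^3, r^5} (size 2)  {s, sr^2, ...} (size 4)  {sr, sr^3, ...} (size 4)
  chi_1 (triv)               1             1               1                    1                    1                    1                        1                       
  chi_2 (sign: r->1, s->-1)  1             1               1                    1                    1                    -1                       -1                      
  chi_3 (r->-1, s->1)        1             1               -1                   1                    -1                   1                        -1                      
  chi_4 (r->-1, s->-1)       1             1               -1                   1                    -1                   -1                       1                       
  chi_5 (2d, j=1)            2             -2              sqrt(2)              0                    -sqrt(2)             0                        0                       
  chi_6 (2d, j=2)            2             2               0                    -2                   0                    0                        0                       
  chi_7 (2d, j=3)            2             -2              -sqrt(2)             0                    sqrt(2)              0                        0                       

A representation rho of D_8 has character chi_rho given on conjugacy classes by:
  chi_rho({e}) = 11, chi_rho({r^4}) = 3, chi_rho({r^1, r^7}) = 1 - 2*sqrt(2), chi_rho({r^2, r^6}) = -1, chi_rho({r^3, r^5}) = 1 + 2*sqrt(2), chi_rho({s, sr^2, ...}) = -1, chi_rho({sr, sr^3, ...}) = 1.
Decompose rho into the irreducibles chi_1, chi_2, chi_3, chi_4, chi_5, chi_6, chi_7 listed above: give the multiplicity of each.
Multiplicities: chi_1: 1, chi_2: 1, chi_3: 0, chi_4: 1, chi_5: 0, chi_6: 2, chi_7: 2.

Details: Use <chi_rho, chi> = (1/|G|) sum_C |C| * chi_rho(C) * conj(chi(C)) with |G| = 16 for each irreducible chi in the table:
  <chi_rho, chi_1> = (1/16)[1*(11)*conj(1) + 1*(3)*conj(1) + 2*(1 - 2*sqrt(2))*conj(1) + 2*(-1)*conj(1) + 2*(1 + 2*sqrt(2))*conj(1) + 4*(-1)*conj(1) + 4*(1)*conj(1)]
      = (1/16)[(11) + (3) + (2 - 4*sqrt(2)) + (-2) + (2 + 4*sqrt(2)) + (-4) + (4)] = 16/16 = 1
  <chi_rho, chi_2> = (1/16)[1*(11)*conj(1) + 1*(3)*conj(1) + 2*(1 - 2*sqrt(2))*conj(1) + 2*(-1)*conj(1) + 2*(1 + 2*sqrt(2))*conj(1) + 4*(-1)*conj(-1) + 4*(1)*conj(-1)]
      = (1/16)[(11) + (3) + (2 - 4*sqrt(2)) + (-2) + (2 + 4*sqrt(2)) + (4) + (-4)] = 16/16 = 1
  <chi_rho, chi_3> = (1/16)[1*(11)*conj(1) + 1*(3)*conj(1) + 2*(1 - 2*sqrt(2))*conj(-1) + 2*(-1)*conj(1) + 2*(1 + 2*sqrt(2))*conj(-1) + 4*(-1)*conj(1) + 4*(1)*conj(-1)]
      = (1/16)[(11) + (3) + (-2 + 4*sqrt(2)) + (-2) + (-4*sqrt(2) - 2) + (-4) + (-4)] = 0/16 = 0
  <chi_rho, chi_4> = (1/16)[1*(11)*conj(1) + 1*(3)*conj(1) + 2*(1 - 2*sqrt(2))*conj(-1) + 2*(-1)*conj(1) + 2*(1 + 2*sqrt(2))*conj(-1) + 4*(-1)*conj(-1) + 4*(1)*conj(1)]
      = (1/16)[(11) + (3) + (-2 + 4*sqrt(2)) + (-2) + (-4*sqrt(2) - 2) + (4) + (4)] = 16/16 = 1
  <chi_rho, chi_5> = (1/16)[1*(11)*conj(2) + 1*(3)*conj(-2) + 2*(1 - 2*sqrt(2))*conj(sqrt(2)) + 2*(-1)*conj(0) + 2*(1 + 2*sqrt(2))*conj(-sqrt(2)) + 4*(-1)*conj(0) + 4*(1)*conj(0)]
      = (1/16)[(22) + (-6) + (-8 + 2*sqrt(2)) + (0) + (-8 - 2*sqrt(2)) + (0) + (0)] = 0/16 = 0
  <chi_rho, chi_6> = (1/16)[1*(11)*conj(2) + 1*(3)*conj(2) + 2*(1 - 2*sqrt(2))*conj(0) + 2*(-1)*conj(-2) + 2*(1 + 2*sqrt(2))*conj(0) + 4*(-1)*conj(0) + 4*(1)*conj(0)]
      = (1/16)[(22) + (6) + (0) + (4) + (0) + (0) + (0)] = 32/16 = 2
  <chi_rho, chi_7> = (1/16)[1*(11)*conj(2) + 1*(3)*conj(-2) + 2*(1 - 2*sqrt(2))*conj(-sqrt(2)) + 2*(-1)*conj(0) + 2*(1 + 2*sqrt(2))*conj(sqrt(2)) + 4*(-1)*conj(0) + 4*(1)*conj(0)]
      = (1/16)[(22) + (-6) + (8 - 2*sqrt(2)) + (0) + (2*sqrt(2) + 8) + (0) + (0)] = 32/16 = 2
Dimension check: dim(rho) = sum (mult * dim) = 1*1 + 1*1 + 0*1 + 1*1 + 0*2 + 2*2 + 2*2 = 11 = chi_rho(e) = 11.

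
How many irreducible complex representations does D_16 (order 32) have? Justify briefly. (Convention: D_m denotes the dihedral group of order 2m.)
11

Reasoning: The number of irreducible complex representations of a finite group equals its number of conjugacy classes. D_16 has 11 conjugacy classes (n/2 + 3 for n even), so D_16 (order 32) has exactly 11 irreducible complex representations.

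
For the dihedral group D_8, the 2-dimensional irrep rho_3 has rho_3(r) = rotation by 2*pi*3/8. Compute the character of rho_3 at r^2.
chi_{rho_3}(r^2) = 2*cos(2*pi*3*2/8) = 0

Explanation: rho_3(r^2) is rotation by angle 2*pi*3*2/8, whose trace is 2*cos(2*pi*3*2/8) = 0.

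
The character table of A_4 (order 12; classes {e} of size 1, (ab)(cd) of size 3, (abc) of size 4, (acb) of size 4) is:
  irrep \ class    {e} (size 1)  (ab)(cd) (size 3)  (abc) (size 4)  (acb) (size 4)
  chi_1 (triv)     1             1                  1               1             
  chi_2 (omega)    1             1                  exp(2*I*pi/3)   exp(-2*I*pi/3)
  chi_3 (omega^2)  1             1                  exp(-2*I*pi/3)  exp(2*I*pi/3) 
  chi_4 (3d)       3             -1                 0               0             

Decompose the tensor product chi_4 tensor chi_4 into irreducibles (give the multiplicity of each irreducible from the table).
chi_4 tensor chi_4 = chi_1 + chi_2 + chi_3 + 2*chi_4 (all other irreducibles have multiplicity 0).

Derivation: The character of a tensor product is the pointwise product (chi_4 * chi_4)(C) = chi_4(C) * chi_4(C):
  {e}: (3)*(3), (ab)(cd): (-1)*(-1), (abc): (0)*(0), (acb): (0)*(0)
so (chi_4 * chi_4) takes values
  {e} -> 9, (ab)(cd) -> 1, (abc) -> 0, (acb) -> 0.
Now take the inner product of this character with each irreducible chi from the table, <chi_4*chi_4, chi> = (1/12) sum_C |C| (chi_4*chi_4)(C) conj(chi(C)):
  <chi_4*chi_4, chi_1> = (1/12)[1*(9)*conj(1) + 3*(1)*conj(1) + 4*(0)*conj(1) + 4*(0)*conj(1)]
      = (1/12)[(9) + (3) + (0) + (0)] = 12/12 = 1
  <chi_4*chi_4, chi_2> = (1/12)[1*(9)*conj(1) + 3*(1)*conj(1) + 4*(0)*conj(exp(2*I*pi/3)) + 4*(0)*conj(exp(-2*I*pi/3))]
      = (1/12)[(9) + (3) + (0) + (0)] = 12/12 = 1
  <chi_4*chi_4, chi_3> = (1/12)[1*(9)*conj(1) + 3*(1)*conj(1) + 4*(0)*conj(exp(-2*I*pi/3)) + 4*(0)*conj(exp(2*I*pi/3))]
      = (1/12)[(9) + (3) + (0) + (0)] = 12/12 = 1
  <chi_4*chi_4, chi_4> = (1/12)[1*(9)*conj(3) + 3*(1)*conj(-1) + 4*(0)*conj(0) + 4*(0)*conj(0)]
      = (1/12)[(27) + (-3) + (0) + (0)] = 24/12 = 2
(Exp terms are combined using exp(i*s)*conj(exp(i*t)) = exp(i*(s-t)), and sums of them are collapsed using the identity that for every m > 1 the m distinct m-th roots of unity sum to 0, e.g. 1 + exp(2*I*pi/3) + exp(-2*I*pi/3) = 0.)
Hence the multiplicities are chi_1: 1, chi_2: 1, chi_3: 1, chi_4: 2. Dimension check: dim(chi_4)*dim(chi_4) = 3*3 = 9 and sum (mult * dim) = 1*1 + 1*1 + 1*1 + 2*3 = 9.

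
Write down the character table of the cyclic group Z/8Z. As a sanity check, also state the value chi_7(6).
Character table of Z/8Z (irreps indexed chi_0,...,chi_7 with chi_k(m) = zeta_8^(k*m), zeta_8 = exp(2*pi*i/8)):
  irrep \ class  {0} (size 1)  {1} (size 1)    {2} (size 1)  {3} (size 1)    {4} (size 1)  {5} (size 1)    {6} (size 1)  {7} (size 1)  
  chi_0          1             1               1             1               1             1               1             1             
  chi_1          1             exp(I*pi/4)     I             exp(3*I*pi/4)   -1            exp(-3*I*pi/4)  -I            exp(-I*pi/4)  
  chi_2          1             I               -1            -I              1             I               -1            -I            
  chi_3          1             exp(3*I*pi/4)   -I            exp(I*pi/4)     -1            exp(-I*pi/4)    I             exp(-3*I*pi/4)
  chi_4          1             -1              1             -1              1             -1              1             -1            
  chi_5          1             exp(-3*I*pi/4)  I             exp(-I*pi/4)    -1            exp(I*pi/4)     -I            exp(3*I*pi/4) 
  chi_6          1             -I              -1            I               1             -I              -1            I             
  chi_7          1             exp(-I*pi/4)    -I            exp(-3*I*pi/4)  -1            exp(3*I*pi/4)   I             exp(I*pi/4)   

Spot check: chi_7(6) = zeta_8^(7*6) = zeta_8^42 = I.

Why: Z/8Z is abelian, so all 8 irreducible complex representations are 1-dimensional. They are given by chi_k(m) = zeta_8^(k*m) for k = 0,...,7. Row orthogonality: sum_m chi_k(m) conj(chi_l(m)) = 8 * [k = l].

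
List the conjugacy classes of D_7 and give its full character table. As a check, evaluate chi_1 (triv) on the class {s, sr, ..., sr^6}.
Conjugacy classes: {e} of size 1, {r^1, r^6} of size 2, {r^2, r^5} of size 2, {r^3, r^4} of size 2, {s, sr, ..., sr^6} of size 7.
Character table:
  irrep \ class              {e} (size 1)  {r^1, r^6} (size 2)  {r^2, r^5} (size 2)  {r^3, r^4} (size 2)  {s, sr, ..., sr^6} (size 7)
  chi_1 (triv)               1             1                    1                    1                    1                          
  chi_2 (sign: r->1, s->-1)  1             1                    1                    1                    -1                         
  chi_3 (2d, j=1)            2             2*cos(2*pi/7)        -2*cos(3*pi/7)       -2*cos(pi/7)         0                          
  chi_4 (2d, j=2)            2             -2*cos(3*pi/7)       -2*cos(pi/7)         2*cos(2*pi/7)        0                          
  chi_5 (2d, j=3)            2             -2*cos(pi/7)         2*cos(2*pi/7)        -2*cos(3*pi/7)       0                          

Spot check: chi_1 (triv) on {s, sr, ..., sr^6} = 1.

Details: D_7 has order 2*7 = 14 with 5 conjugacy classes, hence 5 irreducibles. Sum of squared dims 1 + 1 + 4 + 4 + 4 = 14 = |G|. Linear characters come from the abelianisation; the 2-dimensional irreps have character r^k -> 2*cos(2*pi*j*k/7), reflections -> 0.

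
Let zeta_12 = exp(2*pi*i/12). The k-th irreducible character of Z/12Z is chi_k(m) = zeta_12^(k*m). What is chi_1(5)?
chi_1(5) = zeta_12^5 = exp(5*I*pi/6)

Why: chi_1(5) = zeta_12^(1*5) = zeta_12^5. Since zeta_12^12 = 1, this equals zeta_12^5 = exp(2*pi*i*5/12) = exp(5*I*pi/6).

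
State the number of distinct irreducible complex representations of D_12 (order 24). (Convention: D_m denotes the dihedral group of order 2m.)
9

Working: The number of irreducible complex representations of a finite group equals its number of conjugacy classes. D_12 has 9 conjugacy classes (n/2 + 3 for n even), so D_12 (order 24) has exactly 9 irreducible complex representations.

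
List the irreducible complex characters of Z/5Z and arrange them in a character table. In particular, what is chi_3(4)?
Character table of Z/5Z (irreps indexed chi_0,...,chi_4 with chi_k(m) = zeta_5^(k*m), zeta_5 = exp(2*pi*i/5)):
  irrep \ class  {0} (size 1)  {1} (size 1)    {2} (size 1)    {3} (size 1)    {4} (size 1)  
  chi_0          1             1               1               1               1             
  chi_1          1             exp(2*I*pi/5)   exp(4*I*pi/5)   exp(-4*I*pi/5)  exp(-2*I*pi/5)
  chi_2          1             exp(4*I*pi/5)   exp(-2*I*pi/5)  exp(2*I*pi/5)   exp(-4*I*pi/5)
  chi_3          1             exp(-4*I*pi/5)  exp(2*I*pi/5)   exp(-2*I*pi/5)  exp(4*I*pi/5) 
  chi_4          1             exp(-2*I*pi/5)  exp(-4*I*pi/5)  exp(4*I*pi/5)   exp(2*I*pi/5) 

Spot check: chi_3(4) = zeta_5^(3*4) = zeta_5^12 = exp(4*I*pi/5).

Solution. Z/5Z is abelian, so all 5 irreducible complex representations are 1-dimensional. They are given by chi_k(m) = zeta_5^(k*m) for k = 0,...,4. Row orthogonality: sum_m chi_k(m) conj(chi_l(m)) = 5 * [k = l].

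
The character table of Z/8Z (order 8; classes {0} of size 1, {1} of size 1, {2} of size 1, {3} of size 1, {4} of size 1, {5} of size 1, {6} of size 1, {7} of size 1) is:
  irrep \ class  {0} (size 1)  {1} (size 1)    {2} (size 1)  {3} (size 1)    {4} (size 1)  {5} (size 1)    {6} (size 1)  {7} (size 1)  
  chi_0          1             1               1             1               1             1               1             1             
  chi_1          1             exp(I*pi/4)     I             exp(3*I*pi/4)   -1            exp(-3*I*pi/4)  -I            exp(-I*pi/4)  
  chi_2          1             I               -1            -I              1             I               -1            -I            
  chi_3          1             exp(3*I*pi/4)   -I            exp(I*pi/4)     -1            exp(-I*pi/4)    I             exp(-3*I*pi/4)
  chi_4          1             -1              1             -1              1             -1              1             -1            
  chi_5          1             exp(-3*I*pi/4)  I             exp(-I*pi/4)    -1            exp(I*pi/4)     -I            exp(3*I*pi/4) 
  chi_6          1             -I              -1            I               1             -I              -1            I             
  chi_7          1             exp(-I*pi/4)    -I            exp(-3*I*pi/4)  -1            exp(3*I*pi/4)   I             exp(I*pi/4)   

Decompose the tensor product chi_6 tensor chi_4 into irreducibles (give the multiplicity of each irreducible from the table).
chi_6 tensor chi_4 = chi_2 (all other irreducibles have multiplicity 0).

Proof sketch: The character of a tensor product is the pointwise product (chi_6 * chi_4)(C) = chi_6(C) * chi_4(C):
  {0}: (1)*(1), {1}: (-I)*(-1), {2}: (-1)*(1), {3}: (I)*(-1), {4}: (1)*(1), {5}: (-I)*(-1), {6}: (-1)*(1), {7}: (I)*(-1)
so (chi_6 * chi_4) takes values
  {0} -> 1, {1} -> I, {2} -> -1, {3} -> -I, {4} -> 1, {5} -> I, {6} -> -1, {7} -> -I.
Now take the inner product of this character with each irreducible chi from the table, <chi_6*chi_4, chi> = (1/8) sum_C |C| (chi_6*chi_4)(C) conj(chi(C)):
  <chi_6*chi_4, chi_0> = (1/8)[1*(1)*conj(1) + 1*(I)*conj(1) + 1*(-1)*conj(1) + 1*(-I)*conj(1) + 1*(1)*conj(1) + 1*(I)*conj(1) + 1*(-1)*conj(1) + 1*(-I)*conj(1)]
      = (1/8)[(1) + (I) + (-1) + (-I) + (1) + (I) + (-1) + (-I)] = 0/8 = 0
  <chi_6*chi_4, chi_1> = (1/8)[1*(1)*conj(1) + 1*(I)*conj(exp(I*pi/4)) + 1*(-1)*conj(I) + 1*(-I)*conj(exp(3*I*pi/4)) + 1*(1)*conj(-1) + 1*(I)*conj(exp(-3*I*pi/4)) + 1*(-1)*conj(-I) + 1*(-I)*conj(exp(-I*pi/4))]
      = (1/8)[(1) + (exp(I*pi/4)) + (I) + (-exp(-I*pi/4)) + (-1) + (exp(-3*I*pi/4)) + (-I) + (-exp(3*I*pi/4))] = 0/8 = 0
  <chi_6*chi_4, chi_2> = (1/8)[1*(1)*conj(1) + 1*(I)*conj(I) + 1*(-1)*conj(-1) + 1*(-I)*conj(-I) + 1*(1)*conj(1) + 1*(I)*conj(I) + 1*(-1)*conj(-1) + 1*(-I)*conj(-I)]
      = (1/8)[(1) + (1) + (1) + (1) + (1) + (1) + (1) + (1)] = 8/8 = 1
  <chi_6*chi_4, chi_3> = (1/8)[1*(1)*conj(1) + 1*(I)*conj(exp(3*I*pi/4)) + 1*(-1)*conj(-I) + 1*(-I)*conj(exp(I*pi/4)) + 1*(1)*conj(-1) + 1*(I)*conj(exp(-I*pi/4)) + 1*(-1)*conj(I) + 1*(-I)*conj(exp(-3*I*pi/4))]
      = (1/8)[(1) + (exp(-I*pi/4)) + (-I) + (-exp(I*pi/4)) + (-1) + (exp(3*I*pi/4)) + (I) + (-exp(-3*I*pi/4))] = 0/8 = 0
  <chi_6*chi_4, chi_4> = (1/8)[1*(1)*conj(1) + 1*(I)*conj(-1) + 1*(-1)*conj(1) + 1*(-I)*conj(-1) + 1*(1)*conj(1) + 1*(I)*conj(-1) + 1*(-1)*conj(1) + 1*(-I)*conj(-1)]
      = (1/8)[(1) + (-I) + (-1) + (I) + (1) + (-I) + (-1) + (I)] = 0/8 = 0
  <chi_6*chi_4, chi_5> = (1/8)[1*(1)*conj(1) + 1*(I)*conj(exp(-3*I*pi/4)) + 1*(-1)*conj(I) + 1*(-I)*conj(exp(-I*pi/4)) + 1*(1)*conj(-1) + 1*(I)*conj(exp(I*pi/4)) + 1*(-1)*conj(-I) + 1*(-I)*conj(exp(3*I*pi/4))]
      = (1/8)[(1) + (exp(-3*I*pi/4)) + (I) + (-exp(3*I*pi/4)) + (-1) + (exp(I*pi/4)) + (-I) + (-exp(-I*pi/4))] = 0/8 = 0
  <chi_6*chi_4, chi_6> = (1/8)[1*(1)*conj(1) + 1*(I)*conj(-I) + 1*(-1)*conj(-1) + 1*(-I)*conj(I) + 1*(1)*conj(1) + 1*(I)*conj(-I) + 1*(-1)*conj(-1) + 1*(-I)*conj(I)]
      = (1/8)[(1) + (-1) + (1) + (-1) + (1) + (-1) + (1) + (-1)] = 0/8 = 0
  <chi_6*chi_4, chi_7> = (1/8)[1*(1)*conj(1) + 1*(I)*conj(exp(-I*pi/4)) + 1*(-1)*conj(-I) + 1*(-I)*conj(exp(-3*I*pi/4)) + 1*(1)*conj(-1) + 1*(I)*conj(exp(3*I*pi/4)) + 1*(-1)*conj(I) + 1*(-I)*conj(exp(I*pi/4))]
      = (1/8)[(1) + (exp(3*I*pi/4)) + (-I) + (-exp(-3*I*pi/4)) + (-1) + (exp(-I*pi/4)) + (I) + (-exp(I*pi/4))] = 0/8 = 0
(Exp terms are combined using exp(i*s)*conj(exp(i*t)) = exp(i*(s-t)), and sums of them are collapsed using the identity that for every m > 1 the m distinct m-th roots of unity sum to 0, e.g. 1 + exp(2*I*pi/3) + exp(-2*I*pi/3) = 0.)
Hence the multiplicities are chi_2: 1. Dimension check: dim(chi_6)*dim(chi_4) = 1*1 = 1 and sum (mult * dim) = 1*1 = 1.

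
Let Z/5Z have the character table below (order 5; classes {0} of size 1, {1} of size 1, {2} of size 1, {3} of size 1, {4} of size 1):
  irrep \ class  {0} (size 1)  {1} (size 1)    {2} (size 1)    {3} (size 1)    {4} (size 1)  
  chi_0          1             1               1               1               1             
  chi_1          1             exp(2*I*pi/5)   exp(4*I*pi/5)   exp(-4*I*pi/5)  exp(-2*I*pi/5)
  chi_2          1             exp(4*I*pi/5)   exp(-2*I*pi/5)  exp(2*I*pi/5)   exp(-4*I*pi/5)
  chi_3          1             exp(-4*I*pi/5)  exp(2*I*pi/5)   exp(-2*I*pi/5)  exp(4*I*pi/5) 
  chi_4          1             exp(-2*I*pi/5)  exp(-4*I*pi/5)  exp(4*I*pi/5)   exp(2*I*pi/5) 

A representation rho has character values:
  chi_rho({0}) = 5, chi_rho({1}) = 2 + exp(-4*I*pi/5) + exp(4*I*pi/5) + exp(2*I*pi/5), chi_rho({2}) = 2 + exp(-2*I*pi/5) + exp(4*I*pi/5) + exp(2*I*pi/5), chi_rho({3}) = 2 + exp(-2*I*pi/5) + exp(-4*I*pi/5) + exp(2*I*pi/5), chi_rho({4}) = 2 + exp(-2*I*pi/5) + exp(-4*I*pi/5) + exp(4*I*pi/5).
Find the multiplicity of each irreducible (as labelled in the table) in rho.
Multiplicities: chi_0: 2, chi_1: 1, chi_2: 1, chi_3: 1, chi_4: 0.

Argument: Use <chi_rho, chi> = (1/|G|) sum_C |C| * chi_rho(C) * conj(chi(C)) with |G| = 5 for each irreducible chi in the table:
  <chi_rho, chi_0> = (1/5)[1*(5)*conj(1) + 1*(2 + exp(-4*I*pi/5) + exp(4*I*pi/5) + exp(2*I*pi/5))*conj(1) + 1*(2 + exp(-2*I*pi/5) + exp(4*I*pi/5) + exp(2*I*pi/5))*conj(1) + 1*(2 + exp(-2*I*pi/5) + exp(-4*I*pi/5) + exp(2*I*pi/5))*conj(1) + 1*(2 + exp(-2*I*pi/5) + exp(-4*I*pi/5) + exp(4*I*pi/5))*conj(1)]
      = (1/5)[(5) + (2 + exp(-4*I*pi/5) + exp(4*I*pi/5) + exp(2*I*pi/5)) + (2 + exp(-2*I*pi/5) + exp(4*I*pi/5) + exp(2*I*pi/5)) + (2 + exp(-2*I*pi/5) + exp(-4*I*pi/5) + exp(2*I*pi/5)) + (2 + exp(-2*I*pi/5) + exp(-4*I*pi/5) + exp(4*I*pi/5))] = 10/5 = 2
  <chi_rho, chi_1> = (1/5)[1*(5)*conj(1) + 1*(2 + exp(-4*I*pi/5) + exp(4*I*pi/5) + exp(2*I*pi/5))*conj(exp(2*I*pi/5)) + 1*(2 + exp(-2*I*pi/5) + exp(4*I*pi/5) + exp(2*I*pi/5))*conj(exp(4*I*pi/5)) + 1*(2 + exp(-2*I*pi/5) + exp(-4*I*pi/5) + exp(2*I*pi/5))*conj(exp(-4*I*pi/5)) + 1*(2 + exp(-2*I*pi/5) + exp(-4*I*pi/5) + exp(4*I*pi/5))*conj(exp(-2*I*pi/5))]
      = (1/5)[(5) + (1 + 2*exp(-2*I*pi/5) + exp(4*I*pi/5) + exp(2*I*pi/5)) + (1 + 2*exp(-4*I*pi/5) + exp(-2*I*pi/5) + exp(4*I*pi/5)) + (1 + exp(-4*I*pi/5) + exp(2*I*pi/5) + 2*exp(4*I*pi/5)) + (1 + exp(-2*I*pi/5) + exp(-4*I*pi/5) + 2*exp(2*I*pi/5))] = 5/5 = 1
  <chi_rho, chi_2> = (1/5)[1*(5)*conj(1) + 1*(2 + exp(-4*I*pi/5) + exp(4*I*pi/5) + exp(2*I*pi/5))*conj(exp(4*I*pi/5)) + 1*(2 + exp(-2*I*pi/5) + exp(4*I*pi/5) + exp(2*I*pi/5))*conj(exp(-2*I*pi/5)) + 1*(2 + exp(-2*I*pi/5) + exp(-4*I*pi/5) + exp(2*I*pi/5))*conj(exp(2*I*pi/5)) + 1*(2 + exp(-2*I*pi/5) + exp(-4*I*pi/5) + exp(4*I*pi/5))*conj(exp(-4*I*pi/5))]
      = (1/5)[(5) + (1 + 2*exp(-4*I*pi/5) + exp(-2*I*pi/5) + exp(2*I*pi/5)) + (1 + exp(-4*I*pi/5) + exp(4*I*pi/5) + 2*exp(2*I*pi/5)) + (1 + 2*exp(-2*I*pi/5) + exp(-4*I*pi/5) + exp(4*I*pi/5)) + (1 + exp(-2*I*pi/5) + exp(2*I*pi/5) + 2*exp(4*I*pi/5))] = 5/5 = 1
  <chi_rho, chi_3> = (1/5)[1*(5)*conj(1) + 1*(2 + exp(-4*I*pi/5) + exp(4*I*pi/5) + exp(2*I*pi/5))*conj(exp(-4*I*pi/5)) + 1*(2 + exp(-2*I*pi/5) + exp(4*I*pi/5) + exp(2*I*pi/5))*conj(exp(2*I*pi/5)) + 1*(2 + exp(-2*I*pi/5) + exp(-4*I*pi/5) + exp(2*I*pi/5))*conj(exp(-2*I*pi/5)) + 1*(2 + exp(-2*I*pi/5) + exp(-4*I*pi/5) + exp(4*I*pi/5))*conj(exp(4*I*pi/5))]
      = (1/5)[(5) + (1 + exp(-2*I*pi/5) + exp(-4*I*pi/5) + 2*exp(4*I*pi/5)) + (1 + 2*exp(-2*I*pi/5) + exp(-4*I*pi/5) + exp(2*I*pi/5)) + (1 + exp(-2*I*pi/5) + exp(4*I*pi/5) + 2*exp(2*I*pi/5)) + (1 + 2*exp(-4*I*pi/5) + exp(4*I*pi/5) + exp(2*I*pi/5))] = 5/5 = 1
  <chi_rho, chi_4> = (1/5)[1*(5)*conj(1) + 1*(2 + exp(-4*I*pi/5) + exp(4*I*pi/5) + exp(2*I*pi/5))*conj(exp(-2*I*pi/5)) + 1*(2 + exp(-2*I*pi/5) + exp(4*I*pi/5) + exp(2*I*pi/5))*conj(exp(-4*I*pi/5)) + 1*(2 + exp(-2*I*pi/5) + exp(-4*I*pi/5) + exp(2*I*pi/5))*conj(exp(4*I*pi/5)) + 1*(2 + exp(-2*I*pi/5) + exp(-4*I*pi/5) + exp(4*I*pi/5))*conj(exp(2*I*pi/5))]
      = (1/5)[(5) + (exp(-2*I*pi/5) + exp(-4*I*pi/5) + exp(4*I*pi/5) + 2*exp(2*I*pi/5)) + (exp(-2*I*pi/5) + exp(-4*I*pi/5) + exp(2*I*pi/5) + 2*exp(4*I*pi/5)) + (2*exp(-4*I*pi/5) + exp(-2*I*pi/5) + exp(4*I*pi/5) + exp(2*I*pi/5)) + (2*exp(-2*I*pi/5) + exp(-4*I*pi/5) + exp(4*I*pi/5) + exp(2*I*pi/5))] = 0/5 = 0
(Exp terms are combined using exp(i*s)*conj(exp(i*t)) = exp(i*(s-t)), and sums of them are collapsed using the identity that for every m > 1 the m distinct m-th roots of unity sum to 0, e.g. 1 + exp(2*I*pi/3) + exp(-2*I*pi/3) = 0.)
Dimension check: dim(rho) = sum (mult * dim) = 2*1 + 1*1 + 1*1 + 1*1 + 0*1 = 5 = chi_rho(e) = 5.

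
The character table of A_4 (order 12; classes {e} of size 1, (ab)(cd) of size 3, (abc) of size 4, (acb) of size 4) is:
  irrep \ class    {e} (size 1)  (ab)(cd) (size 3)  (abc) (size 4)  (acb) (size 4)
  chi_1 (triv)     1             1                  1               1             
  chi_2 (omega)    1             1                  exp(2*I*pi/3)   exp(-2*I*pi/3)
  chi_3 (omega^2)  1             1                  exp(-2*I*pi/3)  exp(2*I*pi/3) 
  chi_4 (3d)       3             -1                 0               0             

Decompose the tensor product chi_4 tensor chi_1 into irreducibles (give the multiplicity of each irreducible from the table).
chi_4 tensor chi_1 = chi_4 (all other irreducibles have multiplicity 0).

Argument: The character of a tensor product is the pointwise product (chi_4 * chi_1)(C) = chi_4(C) * chi_1(C):
  {e}: (3)*(1), (ab)(cd): (-1)*(1), (abc): (0)*(1), (acb): (0)*(1)
so (chi_4 * chi_1) takes values
  {e} -> 3, (ab)(cd) -> -1, (abc) -> 0, (acb) -> 0.
Now take the inner product of this character with each irreducible chi from the table, <chi_4*chi_1, chi> = (1/12) sum_C |C| (chi_4*chi_1)(C) conj(chi(C)):
  <chi_4*chi_1, chi_1> = (1/12)[1*(3)*conj(1) + 3*(-1)*conj(1) + 4*(0)*conj(1) + 4*(0)*conj(1)]
      = (1/12)[(3) + (-3) + (0) + (0)] = 0/12 = 0
  <chi_4*chi_1, chi_2> = (1/12)[1*(3)*conj(1) + 3*(-1)*conj(1) + 4*(0)*conj(exp(2*I*pi/3)) + 4*(0)*conj(exp(-2*I*pi/3))]
      = (1/12)[(3) + (-3) + (0) + (0)] = 0/12 = 0
  <chi_4*chi_1, chi_3> = (1/12)[1*(3)*conj(1) + 3*(-1)*conj(1) + 4*(0)*conj(exp(-2*I*pi/3)) + 4*(0)*conj(exp(2*I*pi/3))]
      = (1/12)[(3) + (-3) + (0) + (0)] = 0/12 = 0
  <chi_4*chi_1, chi_4> = (1/12)[1*(3)*conj(3) + 3*(-1)*conj(-1) + 4*(0)*conj(0) + 4*(0)*conj(0)]
      = (1/12)[(9) + (3) + (0) + (0)] = 12/12 = 1
(Exp terms are combined using exp(i*s)*conj(exp(i*t)) = exp(i*(s-t)), and sums of them are collapsed using the identity that for every m > 1 the m distinct m-th roots of unity sum to 0, e.g. 1 + exp(2*I*pi/3) + exp(-2*I*pi/3) = 0.)
Hence the multiplicities are chi_4: 1. Dimension check: dim(chi_4)*dim(chi_1) = 3*1 = 3 and sum (mult * dim) = 1*3 = 3.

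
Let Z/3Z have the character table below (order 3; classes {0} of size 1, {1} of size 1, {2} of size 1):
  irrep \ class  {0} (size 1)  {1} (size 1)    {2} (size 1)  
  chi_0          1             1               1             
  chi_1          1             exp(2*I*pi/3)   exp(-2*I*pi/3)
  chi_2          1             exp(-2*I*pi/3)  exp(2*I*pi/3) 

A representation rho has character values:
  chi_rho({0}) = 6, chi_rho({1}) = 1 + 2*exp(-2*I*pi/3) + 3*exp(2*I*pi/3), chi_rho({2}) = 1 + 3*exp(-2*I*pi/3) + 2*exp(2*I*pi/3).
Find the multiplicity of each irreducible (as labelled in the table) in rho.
Multiplicities: chi_0: 1, chi_1: 3, chi_2: 2.

Proof sketch: Use <chi_rho, chi> = (1/|G|) sum_C |C| * chi_rho(C) * conj(chi(C)) with |G| = 3 for each irreducible chi in the table:
  <chi_rho, chi_0> = (1/3)[1*(6)*conj(1) + 1*(1 + 2*exp(-2*I*pi/3) + 3*exp(2*I*pi/3))*conj(1) + 1*(1 + 3*exp(-2*I*pi/3) + 2*exp(2*I*pi/3))*conj(1)]
      = (1/3)[(6) + (1 + 2*exp(-2*I*pi/3) + 3*exp(2*I*pi/3)) + (1 + 3*exp(-2*I*pi/3) + 2*exp(2*I*pi/3))] = 3/3 = 1
  <chi_rho, chi_1> = (1/3)[1*(6)*conj(1) + 1*(1 + 2*exp(-2*I*pi/3) + 3*exp(2*I*pi/3))*conj(exp(2*I*pi/3)) + 1*(1 + 3*exp(-2*I*pi/3) + 2*exp(2*I*pi/3))*conj(exp(-2*I*pi/3))]
      = (1/3)[(6) + (3 + exp(-2*I*pi/3) + 2*exp(2*I*pi/3)) + (3 + 2*exp(-2*I*pi/3) + exp(2*I*pi/3))] = 9/3 = 3
  <chi_rho, chi_2> = (1/3)[1*(6)*conj(1) + 1*(1 + 2*exp(-2*I*pi/3) + 3*exp(2*I*pi/3))*conj(exp(-2*I*pi/3)) + 1*(1 + 3*exp(-2*I*pi/3) + 2*exp(2*I*pi/3))*conj(exp(2*I*pi/3))]
      = (1/3)[(6) + (2 + 3*exp(-2*I*pi/3) + exp(2*I*pi/3)) + (2 + exp(-2*I*pi/3) + 3*exp(2*I*pi/3))] = 6/3 = 2
(Exp terms are combined using exp(i*s)*conj(exp(i*t)) = exp(i*(s-t)), and sums of them are collapsed using the identity that for every m > 1 the m distinct m-th roots of unity sum to 0, e.g. 1 + exp(2*I*pi/3) + exp(-2*I*pi/3) = 0.)
Dimension check: dim(rho) = sum (mult * dim) = 1*1 + 3*1 + 2*1 = 6 = chi_rho(e) = 6.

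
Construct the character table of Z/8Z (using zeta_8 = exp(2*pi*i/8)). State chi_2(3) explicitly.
Character table of Z/8Z (irreps indexed chi_0,...,chi_7 with chi_k(m) = zeta_8^(k*m), zeta_8 = exp(2*pi*i/8)):
  irrep \ class  {0} (size 1)  {1} (size 1)    {2} (size 1)  {3} (size 1)    {4} (size 1)  {5} (size 1)    {6} (size 1)  {7} (size 1)  
  chi_0          1             1               1             1               1             1               1             1             
  chi_1          1             exp(I*pi/4)     I             exp(3*I*pi/4)   -1            exp(-3*I*pi/4)  -I            exp(-I*pi/4)  
  chi_2          1             I               -1            -I              1             I               -1            -I            
  chi_3          1             exp(3*I*pi/4)   -I            exp(I*pi/4)     -1            exp(-I*pi/4)    I             exp(-3*I*pi/4)
  chi_4          1             -1              1             -1              1             -1              1             -1            
  chi_5          1             exp(-3*I*pi/4)  I             exp(-I*pi/4)    -1            exp(I*pi/4)     -I            exp(3*I*pi/4) 
  chi_6          1             -I              -1            I               1             -I              -1            I             
  chi_7          1             exp(-I*pi/4)    -I            exp(-3*I*pi/4)  -1            exp(3*I*pi/4)   I             exp(I*pi/4)   

Spot check: chi_2(3) = zeta_8^(2*3) = zeta_8^6 = -I.

Working: Z/8Z is abelian, so all 8 irreducible complex representations are 1-dimensional. They are given by chi_k(m) = zeta_8^(k*m) for k = 0,...,7. Row orthogonality: sum_m chi_k(m) conj(chi_l(m)) = 8 * [k = l].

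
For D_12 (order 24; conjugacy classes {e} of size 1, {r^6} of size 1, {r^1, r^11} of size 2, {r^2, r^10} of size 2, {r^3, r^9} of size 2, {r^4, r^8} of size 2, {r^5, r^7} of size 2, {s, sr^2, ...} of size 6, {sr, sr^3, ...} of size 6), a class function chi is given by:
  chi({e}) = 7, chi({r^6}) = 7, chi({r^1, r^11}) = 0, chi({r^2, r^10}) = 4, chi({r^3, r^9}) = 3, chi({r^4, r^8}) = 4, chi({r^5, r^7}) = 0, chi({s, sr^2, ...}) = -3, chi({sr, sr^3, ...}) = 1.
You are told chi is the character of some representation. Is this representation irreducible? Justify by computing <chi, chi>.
Not irreducible (reducible): <chi, chi> = 10 > 1.

<chi, chi> = (1/|G|) sum_C |C| * |chi(C)|^2 = (1/24)[1*|7|^2 + 1*|7|^2 + 2*|0|^2 + 2*|4|^2 + 2*|3|^2 + 2*|4|^2 + 2*|0|^2 + 6*|-3|^2 + 6*|1|^2]
  = (1/24)[(49) + (49) + (0) + (32) + (18) + (32) + (0) + (54) + (6)] = 240/24 = 10.
A character is irreducible iff <chi, chi> = 1, so this representation is reducible.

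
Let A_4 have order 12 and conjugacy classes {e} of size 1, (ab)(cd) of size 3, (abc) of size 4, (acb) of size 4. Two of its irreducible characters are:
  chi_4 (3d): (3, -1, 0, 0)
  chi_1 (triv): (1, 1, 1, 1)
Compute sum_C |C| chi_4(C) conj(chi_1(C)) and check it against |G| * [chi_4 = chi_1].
Sum = 0; so <chi_4, chi_1> = 0 (distinct irreducibles are orthogonal).

Solution. Compute term by term over conjugacy classes (|C| * chi_4(C) * conj(chi_1(C))):
  1*(3)*conj(1) + 3*(-1)*conj(1) + 4*(0)*conj(1) + 4*(0)*conj(1)
  = (3) + (-3) + (0) + (0)
  = 0.
(Exp terms are combined using exp(i*s)*conj(exp(i*t)) = exp(i*(s-t)), and sums of them are collapsed using the identity that for every m > 1 the m distinct m-th roots of unity sum to 0, e.g. 1 + exp(2*I*pi/3) + exp(-2*I*pi/3) = 0.)
Dividing by |G| = 12 gives 0/12 = 0, matching the row-orthogonality relation <chi_4, chi_1> = [chi_4 = chi_1].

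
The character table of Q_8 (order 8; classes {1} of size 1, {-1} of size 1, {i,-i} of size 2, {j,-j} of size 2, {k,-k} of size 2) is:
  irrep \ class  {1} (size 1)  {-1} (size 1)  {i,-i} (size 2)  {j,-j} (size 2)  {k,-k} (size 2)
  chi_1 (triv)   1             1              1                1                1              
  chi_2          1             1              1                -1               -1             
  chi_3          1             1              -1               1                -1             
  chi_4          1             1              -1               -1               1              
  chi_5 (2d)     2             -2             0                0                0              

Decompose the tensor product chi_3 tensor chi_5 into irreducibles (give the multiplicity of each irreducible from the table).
chi_3 tensor chi_5 = chi_5 (all other irreducibles have multiplicity 0).

Argument: The character of a tensor product is the pointwise product (chi_3 * chi_5)(C) = chi_3(C) * chi_5(C):
  {1}: (1)*(2), {-1}: (1)*(-2), {i,-i}: (-1)*(0), {j,-j}: (1)*(0), {k,-k}: (-1)*(0)
so (chi_3 * chi_5) takes values
  {1} -> 2, {-1} -> -2, {i,-i} -> 0, {j,-j} -> 0, {k,-k} -> 0.
Now take the inner product of this character with each irreducible chi from the table, <chi_3*chi_5, chi> = (1/8) sum_C |C| (chi_3*chi_5)(C) conj(chi(C)):
  <chi_3*chi_5, chi_1> = (1/8)[1*(2)*conj(1) + 1*(-2)*conj(1) + 2*(0)*conj(1) + 2*(0)*conj(1) + 2*(0)*conj(1)]
      = (1/8)[(2) + (-2) + (0) + (0) + (0)] = 0/8 = 0
  <chi_3*chi_5, chi_2> = (1/8)[1*(2)*conj(1) + 1*(-2)*conj(1) + 2*(0)*conj(1) + 2*(0)*conj(-1) + 2*(0)*conj(-1)]
      = (1/8)[(2) + (-2) + (0) + (0) + (0)] = 0/8 = 0
  <chi_3*chi_5, chi_3> = (1/8)[1*(2)*conj(1) + 1*(-2)*conj(1) + 2*(0)*conj(-1) + 2*(0)*conj(1) + 2*(0)*conj(-1)]
      = (1/8)[(2) + (-2) + (0) + (0) + (0)] = 0/8 = 0
  <chi_3*chi_5, chi_4> = (1/8)[1*(2)*conj(1) + 1*(-2)*conj(1) + 2*(0)*conj(-1) + 2*(0)*conj(-1) + 2*(0)*conj(1)]
      = (1/8)[(2) + (-2) + (0) + (0) + (0)] = 0/8 = 0
  <chi_3*chi_5, chi_5> = (1/8)[1*(2)*conj(2) + 1*(-2)*conj(-2) + 2*(0)*conj(0) + 2*(0)*conj(0) + 2*(0)*conj(0)]
      = (1/8)[(4) + (4) + (0) + (0) + (0)] = 8/8 = 1
Hence the multiplicities are chi_5: 1. Dimension check: dim(chi_3)*dim(chi_5) = 1*2 = 2 and sum (mult * dim) = 1*2 = 2.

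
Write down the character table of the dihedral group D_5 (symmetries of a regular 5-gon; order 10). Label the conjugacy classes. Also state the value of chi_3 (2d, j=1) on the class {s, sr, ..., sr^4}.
Conjugacy classes: {e} of size 1, {r^1, r^4} of size 2, {r^2, r^3} of size 2, {s, sr, ..., sr^4} of size 5.
Character table:
  irrep \ class              {e} (size 1)  {r^1, r^4} (size 2)  {r^2, r^3} (size 2)  {s, sr, ..., sr^4} (size 5)
  chi_1 (triv)               1             1                    1                    1                          
  chi_2 (sign: r->1, s->-1)  1             1                    1                    -1                         
  chi_3 (2d, j=1)            2             -1/2 + sqrt(5)/2     -sqrt(5)/2 - 1/2     0                          
  chi_4 (2d, j=2)            2             -sqrt(5)/2 - 1/2     -1/2 + sqrt(5)/2     0                          

Spot check: chi_3 (2d, j=1) on {s, sr, ..., sr^4} = 0.

Reasoning: D_5 has order 2*5 = 10 with 4 conjugacy classes, hence 4 irreducibles. Sum of squared dims 1 + 1 + 4 + 4 = 10 = |G|. Linear characters come from the abelianisation; the 2-dimensional irreps have character r^k -> 2*cos(2*pi*j*k/5), reflections -> 0.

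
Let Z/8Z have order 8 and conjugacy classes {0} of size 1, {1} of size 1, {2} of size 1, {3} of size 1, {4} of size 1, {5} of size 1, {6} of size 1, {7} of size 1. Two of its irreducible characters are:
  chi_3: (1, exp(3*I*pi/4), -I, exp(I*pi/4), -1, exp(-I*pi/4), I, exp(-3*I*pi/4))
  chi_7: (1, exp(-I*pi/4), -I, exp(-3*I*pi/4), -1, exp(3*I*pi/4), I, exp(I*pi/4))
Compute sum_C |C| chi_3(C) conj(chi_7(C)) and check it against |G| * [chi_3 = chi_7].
Sum = 0; so <chi_3, chi_7> = 0 (distinct irreducibles are orthogonal).

Justification: Compute term by term over conjugacy classes (|C| * chi_3(C) * conj(chi_7(C))):
  1*(1)*conj(1) + 1*(exp(3*I*pi/4))*conj(exp(-I*pi/4)) + 1*(-I)*conj(-I) + 1*(exp(I*pi/4))*conj(exp(-3*I*pi/4)) + 1*(-1)*conj(-1) + 1*(exp(-I*pi/4))*conj(exp(3*I*pi/4)) + 1*(I)*conj(I) + 1*(exp(-3*I*pi/4))*conj(exp(I*pi/4))
  = (1) + (-1) + (1) + (-1) + (1) + (-1) + (1) + (-1)
  = 0.
(Exp terms are combined using exp(i*s)*conj(exp(i*t)) = exp(i*(s-t)), and sums of them are collapsed using the identity that for every m > 1 the m distinct m-th roots of unity sum to 0, e.g. 1 + exp(2*I*pi/3) + exp(-2*I*pi/3) = 0.)
Dividing by |G| = 8 gives 0/8 = 0, matching the row-orthogonality relation <chi_3, chi_7> = [chi_3 = chi_7].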